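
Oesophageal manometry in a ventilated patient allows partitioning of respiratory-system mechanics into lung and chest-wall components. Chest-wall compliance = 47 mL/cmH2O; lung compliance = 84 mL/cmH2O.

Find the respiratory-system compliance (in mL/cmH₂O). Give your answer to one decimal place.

Lung and chest wall are elastances in series: 1/Crs = 1/CL + 1/Ccw.
1/Crs = 1/84 + 1/47 = 0.03318.
Crs = 30.139 mL/cmH2O.

30.1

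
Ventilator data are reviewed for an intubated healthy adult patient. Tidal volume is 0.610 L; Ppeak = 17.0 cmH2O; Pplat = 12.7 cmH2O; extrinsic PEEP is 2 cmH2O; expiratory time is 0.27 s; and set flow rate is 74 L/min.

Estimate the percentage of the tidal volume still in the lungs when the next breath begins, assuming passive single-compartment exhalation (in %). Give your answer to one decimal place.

Flow: 74 L/min ÷ 60 = 1.2333 L/s.
R = (PIP − Pplat)/V̇ = (17.0 − 12.7) / 1.2333 = 4.3/1.2333 = 3.487 cmH2O·s/L.
C = Vt/(Pplat − PEEP) = 610.0 / (12.7 − 2) = 610.0/10.7 = 57.009 mL/cmH2O.
τ = R × C = 3.487 × 0.05701 L/cmH2O = 0.1988 s.
Fraction remaining at end-expiration = e^(−Te/τ) = e^(−0.27/0.1988) = 0.2571 → 25.71%.

25.7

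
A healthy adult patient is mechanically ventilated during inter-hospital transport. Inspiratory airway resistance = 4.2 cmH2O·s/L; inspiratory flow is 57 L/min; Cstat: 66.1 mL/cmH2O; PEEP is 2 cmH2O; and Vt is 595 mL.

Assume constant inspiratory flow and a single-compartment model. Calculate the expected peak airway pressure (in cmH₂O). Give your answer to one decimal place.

15.0

Flow: 57 L/min ÷ 60 = 0.95 L/s.
Equation of motion (constant flow): PIP = Vt/C + R·V̇ + PEEP.
PIP = 595/66.1 + 4.2×0.95 + 2 = 9.002 + 3.99 + 2 = 14.992 cmH2O.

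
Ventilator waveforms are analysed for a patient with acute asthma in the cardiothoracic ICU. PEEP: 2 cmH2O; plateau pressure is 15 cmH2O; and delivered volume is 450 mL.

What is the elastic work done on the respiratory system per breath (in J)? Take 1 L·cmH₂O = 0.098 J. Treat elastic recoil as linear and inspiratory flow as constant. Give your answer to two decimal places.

0.29

Elastic work ≈ ½ × (Pplat − PEEP) × Vt = 0.5 × (15 − 2) × 0.450 L = 0.5 × 13.0 × 0.450 = 2.925 L·cmH2O.
× 0.098 J/(L·cmH2O) → 0.2867 J.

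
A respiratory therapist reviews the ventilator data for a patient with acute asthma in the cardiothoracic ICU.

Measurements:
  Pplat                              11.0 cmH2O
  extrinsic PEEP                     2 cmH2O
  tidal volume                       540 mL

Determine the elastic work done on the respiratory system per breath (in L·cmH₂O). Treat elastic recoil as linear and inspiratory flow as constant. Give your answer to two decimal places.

Elastic work ≈ ½ × (Pplat − PEEP) × Vt = 0.5 × (11.0 − 2) × 0.540 L = 0.5 × 9.0 × 0.540 = 2.43 L·cmH2O.

2.43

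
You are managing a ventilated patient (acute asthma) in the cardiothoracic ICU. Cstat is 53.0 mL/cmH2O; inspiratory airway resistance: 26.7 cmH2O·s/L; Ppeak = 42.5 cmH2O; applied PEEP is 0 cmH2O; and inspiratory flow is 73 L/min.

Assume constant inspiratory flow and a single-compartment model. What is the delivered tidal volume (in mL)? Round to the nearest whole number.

Flow: 73 L/min ÷ 60 = 1.2167 L/s.
Equation of motion (constant flow): PIP = Vt/C + R·V̇ + PEEP.
Vt/C = PIP − R·V̇ − PEEP = 42.5 − 32.486 − 0 = 10.014 cmH2O.
Vt = C × 10.014 = 53.0 × 10.014 = 530.74 mL.

531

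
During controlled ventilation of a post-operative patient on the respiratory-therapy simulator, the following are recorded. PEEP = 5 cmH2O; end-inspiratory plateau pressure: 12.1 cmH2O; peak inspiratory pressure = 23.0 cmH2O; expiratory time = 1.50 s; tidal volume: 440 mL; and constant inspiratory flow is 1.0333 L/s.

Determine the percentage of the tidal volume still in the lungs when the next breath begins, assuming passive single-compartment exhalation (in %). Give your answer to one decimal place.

10.1

R = (PIP − Pplat)/V̇ = (23.0 − 12.1) / 1.0333 = 10.9/1.0333 = 10.549 cmH2O·s/L.
C = Vt/(Pplat − PEEP) = 440.0 / (12.1 − 5) = 440.0/7.1 = 61.972 mL/cmH2O.
τ = R × C = 10.549 × 0.06197 L/cmH2O = 0.6537 s.
Fraction remaining at end-expiration = e^(−Te/τ) = e^(−1.50/0.6537) = 0.1008 → 10.08%.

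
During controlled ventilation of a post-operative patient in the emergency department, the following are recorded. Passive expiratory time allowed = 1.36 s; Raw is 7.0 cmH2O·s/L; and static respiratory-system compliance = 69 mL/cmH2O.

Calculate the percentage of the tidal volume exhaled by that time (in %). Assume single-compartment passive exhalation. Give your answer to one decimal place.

τ = R × C = 7.0 × 69 mL/cmH2O = 7.0 × 0.069 L/cmH2O = 0.483 s.
Passive exhalation: V(t)/V₀ = e^(−t/τ) = e^(−1.36/0.483) = 0.05986.
Fraction exhaled = 1 − 0.05986 = 0.9401 → 94.01%.

94.0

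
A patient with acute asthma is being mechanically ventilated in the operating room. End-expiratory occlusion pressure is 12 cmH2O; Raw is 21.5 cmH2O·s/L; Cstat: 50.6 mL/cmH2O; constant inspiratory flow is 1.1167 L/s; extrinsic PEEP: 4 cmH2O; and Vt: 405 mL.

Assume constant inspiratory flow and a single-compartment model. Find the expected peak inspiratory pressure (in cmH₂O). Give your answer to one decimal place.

Total PEEP = 12 cmH2O (set 4 + intrinsic 8); this is the baseline alveolar pressure.
Equation of motion (constant flow): PIP = Vt/C + R·V̇ + PEEP.
PIP = 405/50.6 + 21.5×1.1167 + 12 = 8.004 + 24.009 + 12 = 44.013 cmH2O.

44.0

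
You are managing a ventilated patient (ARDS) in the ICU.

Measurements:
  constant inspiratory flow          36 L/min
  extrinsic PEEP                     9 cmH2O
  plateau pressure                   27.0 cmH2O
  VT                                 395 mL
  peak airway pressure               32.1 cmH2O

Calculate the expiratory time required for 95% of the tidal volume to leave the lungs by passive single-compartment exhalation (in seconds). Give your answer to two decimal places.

0.56

Flow: 36 L/min ÷ 60 = 0.6 L/s.
R = (PIP − Pplat)/V̇ = (32.1 − 27.0) / 0.6 = 5.1/0.6 = 8.5 cmH2O·s/L.
C = Vt/(Pplat − PEEP) = 395.0 / (27.0 − 9) = 395.0/18.0 = 21.944 mL/cmH2O.
τ = R × C = 8.5 × 0.02194 L/cmH2O = 0.1865 s.
t = −τ·ln(1 − 0.95) = −0.1865·ln(0.05) = 0.5587 s.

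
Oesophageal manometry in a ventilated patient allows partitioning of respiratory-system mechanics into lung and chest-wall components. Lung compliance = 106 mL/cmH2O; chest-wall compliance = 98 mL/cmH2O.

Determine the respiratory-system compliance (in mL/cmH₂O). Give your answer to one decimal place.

Lung and chest wall are elastances in series: 1/Crs = 1/CL + 1/Ccw.
1/Crs = 1/106 + 1/98 = 0.01964.
Crs = 50.916 mL/cmH2O.

50.9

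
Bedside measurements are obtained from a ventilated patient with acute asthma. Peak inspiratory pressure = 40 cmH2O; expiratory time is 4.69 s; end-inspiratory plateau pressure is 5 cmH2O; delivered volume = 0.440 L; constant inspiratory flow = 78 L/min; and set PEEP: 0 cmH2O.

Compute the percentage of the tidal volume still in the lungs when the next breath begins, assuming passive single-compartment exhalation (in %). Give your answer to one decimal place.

13.8

Flow: 78 L/min ÷ 60 = 1.3 L/s.
R = (PIP − Pplat)/V̇ = (40 − 5) / 1.3 = 35.0/1.3 = 26.923 cmH2O·s/L.
C = Vt/(Pplat − PEEP) = 440.0 / (5 − 0) = 440.0/5.0 = 88.0 mL/cmH2O.
τ = R × C = 26.923 × 0.088 L/cmH2O = 2.369 s.
Fraction remaining at end-expiration = e^(−Te/τ) = e^(−4.69/2.369) = 0.1381 → 13.81%.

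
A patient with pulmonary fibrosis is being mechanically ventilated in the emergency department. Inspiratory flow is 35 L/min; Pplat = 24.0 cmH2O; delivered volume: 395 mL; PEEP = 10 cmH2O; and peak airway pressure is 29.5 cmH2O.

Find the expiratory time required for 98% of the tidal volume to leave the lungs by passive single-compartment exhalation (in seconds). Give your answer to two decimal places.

Flow: 35 L/min ÷ 60 = 0.5833 L/s.
R = (PIP − Pplat)/V̇ = (29.5 − 24.0) / 0.5833 = 5.5/0.5833 = 9.429 cmH2O·s/L.
C = Vt/(Pplat − PEEP) = 395.0 / (24.0 − 10) = 395.0/14.0 = 28.214 mL/cmH2O.
τ = R × C = 9.429 × 0.02821 L/cmH2O = 0.266 s.
t = −τ·ln(1 − 0.98) = −0.266·ln(0.02) = 1.041 s.

1.04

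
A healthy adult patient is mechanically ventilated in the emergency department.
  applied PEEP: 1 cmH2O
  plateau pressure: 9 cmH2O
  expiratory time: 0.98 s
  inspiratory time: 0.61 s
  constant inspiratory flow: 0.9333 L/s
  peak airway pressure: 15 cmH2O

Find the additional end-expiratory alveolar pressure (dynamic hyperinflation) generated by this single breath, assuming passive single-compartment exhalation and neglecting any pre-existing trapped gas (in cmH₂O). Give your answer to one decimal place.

0.9

Vt = flow × Ti = 0.9333 L/s × 0.61 s × 1000 mL/L = 569.31 mL.
R = (PIP − Pplat)/V̇ = (15 − 9) / 0.9333 = 6.0/0.9333 = 6.429 cmH2O·s/L.
C = Vt/(Pplat − PEEP) = 569.31 / (9 − 1) = 569.31/8.0 = 71.164 mL/cmH2O.
τ = R × C = 6.429 × 0.07116 L/cmH2O = 0.4575 s.
Fraction remaining = e^(−Te/τ) = e^(−0.98/0.4575) = 0.1174; trapped volume = 569.31 × 0.1174 = 66.837 mL.
Additional alveolar pressure from trapping ≈ V_trapped / C = 66.837 / 71.164 = 0.9392 cmH2O.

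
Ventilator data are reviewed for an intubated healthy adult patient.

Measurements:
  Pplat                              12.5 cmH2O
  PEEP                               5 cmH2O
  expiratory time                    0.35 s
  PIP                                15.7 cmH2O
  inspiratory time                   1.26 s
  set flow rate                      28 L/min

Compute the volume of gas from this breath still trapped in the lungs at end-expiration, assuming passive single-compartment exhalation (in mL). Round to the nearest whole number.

307

Flow: 28 L/min ÷ 60 = 0.4667 L/s.
Vt = flow × Ti = 0.4667 L/s × 1.26 s × 1000 mL/L = 588.04 mL.
R = (PIP − Pplat)/V̇ = (15.7 − 12.5) / 0.4667 = 3.2/0.4667 = 6.857 cmH2O·s/L.
C = Vt/(Pplat − PEEP) = 588.04 / (12.5 − 5) = 588.04/7.5 = 78.405 mL/cmH2O.
τ = R × C = 6.857 × 0.07841 L/cmH2O = 0.5377 s.
Fraction remaining = e^(−Te/τ) = e^(−0.35/0.5377) = 0.5216.
Trapped volume = 588.04 × 0.5216 = 306.72 mL.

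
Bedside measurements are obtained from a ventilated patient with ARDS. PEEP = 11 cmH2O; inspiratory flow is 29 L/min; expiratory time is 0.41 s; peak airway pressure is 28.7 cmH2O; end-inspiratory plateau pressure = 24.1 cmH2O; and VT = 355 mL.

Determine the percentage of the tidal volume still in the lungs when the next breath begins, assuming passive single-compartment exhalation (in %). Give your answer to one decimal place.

Flow: 29 L/min ÷ 60 = 0.4833 L/s.
R = (PIP − Pplat)/V̇ = (28.7 − 24.1) / 0.4833 = 4.6/0.4833 = 9.518 cmH2O·s/L.
C = Vt/(Pplat − PEEP) = 355.0 / (24.1 − 11) = 355.0/13.1 = 27.099 mL/cmH2O.
τ = R × C = 9.518 × 0.0271 L/cmH2O = 0.2579 s.
Fraction remaining at end-expiration = e^(−Te/τ) = e^(−0.41/0.2579) = 0.204 → 20.4%.

20.4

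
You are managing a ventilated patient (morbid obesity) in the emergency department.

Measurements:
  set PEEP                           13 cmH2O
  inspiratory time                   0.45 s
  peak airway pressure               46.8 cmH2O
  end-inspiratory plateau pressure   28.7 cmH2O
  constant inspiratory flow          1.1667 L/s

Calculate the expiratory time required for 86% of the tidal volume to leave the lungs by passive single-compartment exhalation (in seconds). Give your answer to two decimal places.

Vt = flow × Ti = 1.1667 L/s × 0.45 s × 1000 mL/L = 525.02 mL.
R = (PIP − Pplat)/V̇ = (46.8 − 28.7) / 1.1667 = 18.1/1.1667 = 15.514 cmH2O·s/L.
C = Vt/(Pplat − PEEP) = 525.02 / (28.7 − 13) = 525.02/15.7 = 33.441 mL/cmH2O.
τ = R × C = 15.514 × 0.03344 L/cmH2O = 0.5188 s.
t = −τ·ln(1 − 0.86) = −0.5188·ln(0.14) = 1.02 s.

1.02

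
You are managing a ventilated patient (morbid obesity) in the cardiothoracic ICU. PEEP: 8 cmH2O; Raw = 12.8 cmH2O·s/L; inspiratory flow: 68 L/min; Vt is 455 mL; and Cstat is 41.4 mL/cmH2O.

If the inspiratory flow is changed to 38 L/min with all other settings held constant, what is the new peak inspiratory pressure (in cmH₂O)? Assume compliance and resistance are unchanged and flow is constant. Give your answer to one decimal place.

27.1

Flow: 68 L/min ÷ 60 = 1.1333 L/s.
New flow: 38 L/min ÷ 60 = 0.6333 L/s.
PIP = Vt/C + R·V̇ + PEEP (constant-flow equation of motion).
Only the resistive term changes: ΔPIP = R × ΔV̇ = 12.8 × (0.6333 − 1.1333) = 12.8 × -0.5 = -6.4 cmH2O.
Original PIP = 455/41.4 + 12.8×1.1333 + 8 = 33.497 cmH2O; new PIP = 33.497 + (-6.4) = 27.097 cmH2O.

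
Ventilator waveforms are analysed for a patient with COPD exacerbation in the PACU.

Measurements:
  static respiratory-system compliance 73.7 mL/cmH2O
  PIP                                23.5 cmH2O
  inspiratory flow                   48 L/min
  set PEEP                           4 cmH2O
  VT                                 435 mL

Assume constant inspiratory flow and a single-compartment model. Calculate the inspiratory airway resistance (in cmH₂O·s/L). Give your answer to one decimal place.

17.0

Flow: 48 L/min ÷ 60 = 0.8 L/s.
Equation of motion (constant flow): PIP = Vt/C + R·V̇ + PEEP.
R·V̇ = PIP − Vt/C − PEEP = 23.5 − 435/73.7 − 4 = 23.5 − 5.902 − 4 = 13.598 cmH2O.
R = 13.598 / 0.8 = 16.998 cmH2O·s/L.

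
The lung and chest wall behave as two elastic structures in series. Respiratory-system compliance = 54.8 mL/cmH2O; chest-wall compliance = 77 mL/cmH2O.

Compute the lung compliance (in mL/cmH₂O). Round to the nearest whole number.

190

1/CL = 1/Crs − 1/Ccw.
1/CL = 1/54.8 − 1/77 = 0.005261.
CL = 190.08 mL/cmH2O.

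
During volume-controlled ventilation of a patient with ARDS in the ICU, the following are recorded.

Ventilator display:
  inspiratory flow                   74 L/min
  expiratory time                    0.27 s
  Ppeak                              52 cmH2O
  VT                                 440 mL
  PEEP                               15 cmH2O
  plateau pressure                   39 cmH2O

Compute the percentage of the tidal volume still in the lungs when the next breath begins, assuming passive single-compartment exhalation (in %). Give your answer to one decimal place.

24.7

Flow: 74 L/min ÷ 60 = 1.2333 L/s.
R = (PIP − Pplat)/V̇ = (52 − 39) / 1.2333 = 13.0/1.2333 = 10.541 cmH2O·s/L.
C = Vt/(Pplat − PEEP) = 440.0 / (39 − 15) = 440.0/24.0 = 18.333 mL/cmH2O.
τ = R × C = 10.541 × 0.01833 L/cmH2O = 0.1932 s.
Fraction remaining at end-expiration = e^(−Te/τ) = e^(−0.27/0.1932) = 0.2472 → 24.72%.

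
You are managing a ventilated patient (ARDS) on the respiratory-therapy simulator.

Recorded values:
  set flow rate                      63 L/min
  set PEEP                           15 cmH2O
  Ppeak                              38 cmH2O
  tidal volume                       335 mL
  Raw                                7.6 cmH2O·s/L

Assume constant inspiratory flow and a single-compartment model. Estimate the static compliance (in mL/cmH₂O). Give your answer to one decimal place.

22.3

Flow: 63 L/min ÷ 60 = 1.05 L/s.
Equation of motion (constant flow): PIP = Vt/C + R·V̇ + PEEP.
Vt/C = PIP − R·V̇ − PEEP = 38 − 7.6×1.05 − 15 = 38 − 7.98 − 15 = 15.02 cmH2O.
C = Vt / 15.02 = 335 / 15.02 = 22.304 mL/cmH2O.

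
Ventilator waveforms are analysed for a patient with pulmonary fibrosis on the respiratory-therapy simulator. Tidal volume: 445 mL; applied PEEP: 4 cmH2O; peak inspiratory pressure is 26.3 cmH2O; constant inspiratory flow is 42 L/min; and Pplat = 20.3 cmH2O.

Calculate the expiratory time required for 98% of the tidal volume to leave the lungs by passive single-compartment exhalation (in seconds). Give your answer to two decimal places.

Flow: 42 L/min ÷ 60 = 0.7 L/s.
R = (PIP − Pplat)/V̇ = (26.3 − 20.3) / 0.7 = 6.0/0.7 = 8.571 cmH2O·s/L.
C = Vt/(Pplat − PEEP) = 445.0 / (20.3 − 4) = 445.0/16.3 = 27.301 mL/cmH2O.
τ = R × C = 8.571 × 0.0273 L/cmH2O = 0.234 s.
t = −τ·ln(1 − 0.98) = −0.234·ln(0.02) = 0.9154 s.

0.92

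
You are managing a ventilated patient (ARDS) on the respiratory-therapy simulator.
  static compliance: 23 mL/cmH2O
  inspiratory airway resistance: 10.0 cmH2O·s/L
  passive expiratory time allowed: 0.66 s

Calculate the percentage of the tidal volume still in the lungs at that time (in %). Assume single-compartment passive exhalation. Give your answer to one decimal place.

τ = R × C = 10.0 × 23 mL/cmH2O = 10.0 × 0.023 L/cmH2O = 0.23 s.
Passive exhalation: V(t)/V₀ = e^(−t/τ) = e^(−0.66/0.23) = 0.05672.
Fraction remaining = 0.05672 → 5.672%.

5.7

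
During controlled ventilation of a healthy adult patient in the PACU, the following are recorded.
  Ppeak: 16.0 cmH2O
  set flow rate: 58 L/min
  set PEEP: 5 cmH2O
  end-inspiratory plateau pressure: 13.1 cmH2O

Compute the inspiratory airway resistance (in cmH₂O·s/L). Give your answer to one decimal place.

Flow: 58 L/min ÷ 60 = 0.9667 L/s.
Raw = (PIP − Pplat) / flow = (16.0 − 13.1) / 0.9667 = 2.9 / 0.9667 = 3.0 cmH2O·s/L.

3.0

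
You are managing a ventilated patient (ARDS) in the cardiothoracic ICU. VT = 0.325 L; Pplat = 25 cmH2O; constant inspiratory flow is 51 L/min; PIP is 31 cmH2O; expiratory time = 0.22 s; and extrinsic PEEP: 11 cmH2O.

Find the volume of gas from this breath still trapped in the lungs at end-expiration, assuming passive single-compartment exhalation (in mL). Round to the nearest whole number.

85

Flow: 51 L/min ÷ 60 = 0.85 L/s.
R = (PIP − Pplat)/V̇ = (31 − 25) / 0.85 = 6.0/0.85 = 7.059 cmH2O·s/L.
C = Vt/(Pplat − PEEP) = 325.0 / (25 − 11) = 325.0/14.0 = 23.214 mL/cmH2O.
τ = R × C = 7.059 × 0.02321 L/cmH2O = 0.1638 s.
Fraction remaining = e^(−Te/τ) = e^(−0.22/0.1638) = 0.261.
Trapped volume = 325.0 × 0.261 = 84.825 mL.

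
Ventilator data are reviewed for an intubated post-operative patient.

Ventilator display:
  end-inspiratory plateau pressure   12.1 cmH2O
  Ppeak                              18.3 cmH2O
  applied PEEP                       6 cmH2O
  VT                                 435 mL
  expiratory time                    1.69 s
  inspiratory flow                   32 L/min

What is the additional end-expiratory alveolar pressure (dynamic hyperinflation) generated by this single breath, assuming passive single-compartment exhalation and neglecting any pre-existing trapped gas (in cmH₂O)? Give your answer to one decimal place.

0.8

Flow: 32 L/min ÷ 60 = 0.5333 L/s.
R = (PIP − Pplat)/V̇ = (18.3 − 12.1) / 0.5333 = 6.2/0.5333 = 11.626 cmH2O·s/L.
C = Vt/(Pplat − PEEP) = 435.0 / (12.1 − 6) = 435.0/6.1 = 71.311 mL/cmH2O.
τ = R × C = 11.626 × 0.07131 L/cmH2O = 0.8291 s.
Fraction remaining = e^(−Te/τ) = e^(−1.69/0.8291) = 0.1302; trapped volume = 435.0 × 0.1302 = 56.637 mL.
Additional alveolar pressure from trapping ≈ V_trapped / C = 56.637 / 71.311 = 0.7942 cmH2O.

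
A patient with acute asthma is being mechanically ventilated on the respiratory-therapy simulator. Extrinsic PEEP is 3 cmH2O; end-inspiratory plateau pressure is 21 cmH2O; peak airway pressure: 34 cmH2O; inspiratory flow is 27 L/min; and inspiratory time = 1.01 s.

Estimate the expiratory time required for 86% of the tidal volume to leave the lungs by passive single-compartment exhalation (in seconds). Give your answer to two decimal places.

1.43

Flow: 27 L/min ÷ 60 = 0.45 L/s.
Vt = flow × Ti = 0.45 L/s × 1.01 s × 1000 mL/L = 454.5 mL.
R = (PIP − Pplat)/V̇ = (34 − 21) / 0.45 = 13.0/0.45 = 28.889 cmH2O·s/L.
C = Vt/(Pplat − PEEP) = 454.5 / (21 − 3) = 454.5/18.0 = 25.25 mL/cmH2O.
τ = R × C = 28.889 × 0.02525 L/cmH2O = 0.7294 s.
t = −τ·ln(1 − 0.86) = −0.7294·ln(0.14) = 1.434 s.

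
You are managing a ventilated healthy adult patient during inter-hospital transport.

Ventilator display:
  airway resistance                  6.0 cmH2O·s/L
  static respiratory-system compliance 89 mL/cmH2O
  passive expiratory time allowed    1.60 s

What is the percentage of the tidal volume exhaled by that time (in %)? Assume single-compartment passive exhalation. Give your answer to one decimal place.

95.0

τ = R × C = 6.0 × 89 mL/cmH2O = 6.0 × 0.089 L/cmH2O = 0.534 s.
Passive exhalation: V(t)/V₀ = e^(−t/τ) = e^(−1.60/0.534) = 0.04997.
Fraction exhaled = 1 − 0.04997 = 0.95 → 95.0%.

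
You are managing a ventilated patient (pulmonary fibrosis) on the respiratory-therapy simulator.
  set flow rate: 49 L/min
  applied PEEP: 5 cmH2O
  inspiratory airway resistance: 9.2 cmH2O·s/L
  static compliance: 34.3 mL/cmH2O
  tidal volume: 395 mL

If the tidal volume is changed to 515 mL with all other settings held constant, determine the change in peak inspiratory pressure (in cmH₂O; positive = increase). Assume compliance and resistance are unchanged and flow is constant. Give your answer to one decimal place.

PIP = Vt/C + R·V̇ + PEEP (constant-flow equation of motion).
Only the elastic term changes: ΔPIP = ΔVt / C = (515 − 395) / 34.3 = 3.499 cmH2O.

3.5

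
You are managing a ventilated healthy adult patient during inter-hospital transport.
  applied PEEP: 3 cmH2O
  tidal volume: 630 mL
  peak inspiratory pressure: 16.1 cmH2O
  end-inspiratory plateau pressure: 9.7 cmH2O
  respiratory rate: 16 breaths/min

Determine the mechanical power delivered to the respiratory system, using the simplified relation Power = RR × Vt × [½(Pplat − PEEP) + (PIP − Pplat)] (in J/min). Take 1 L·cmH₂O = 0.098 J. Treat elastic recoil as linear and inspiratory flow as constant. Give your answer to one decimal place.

9.6

Per-breath work = Vt × [½(Pplat−PEEP) + (PIP−Pplat)] = 0.630 × [0.5×6.7 + 6.4] = 0.630 × 9.75 = 6.143 L·cmH2O.
Power = 16 × 6.143 = 98.288 L·cmH2O/min.
× 0.098 J/(L·cmH2O) → 9.632 J/min.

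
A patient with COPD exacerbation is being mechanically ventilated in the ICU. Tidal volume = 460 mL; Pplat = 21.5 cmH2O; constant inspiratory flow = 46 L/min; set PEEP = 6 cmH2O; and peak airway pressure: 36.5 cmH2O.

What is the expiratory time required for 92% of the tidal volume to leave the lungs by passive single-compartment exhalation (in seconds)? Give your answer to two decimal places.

1.47

Flow: 46 L/min ÷ 60 = 0.7667 L/s.
R = (PIP − Pplat)/V̇ = (36.5 − 21.5) / 0.7667 = 15.0/0.7667 = 19.564 cmH2O·s/L.
C = Vt/(Pplat − PEEP) = 460.0 / (21.5 − 6) = 460.0/15.5 = 29.677 mL/cmH2O.
τ = R × C = 19.564 × 0.02968 L/cmH2O = 0.5807 s.
t = −τ·ln(1 − 0.92) = −0.5807·ln(0.08) = 1.467 s.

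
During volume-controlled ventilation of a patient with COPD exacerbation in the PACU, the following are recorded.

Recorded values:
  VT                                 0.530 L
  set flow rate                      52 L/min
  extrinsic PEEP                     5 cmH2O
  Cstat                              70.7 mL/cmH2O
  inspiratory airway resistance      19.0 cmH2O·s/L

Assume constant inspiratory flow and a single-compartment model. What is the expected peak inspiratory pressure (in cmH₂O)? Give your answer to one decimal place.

Flow: 52 L/min ÷ 60 = 0.8667 L/s.
Equation of motion (constant flow): PIP = Vt/C + R·V̇ + PEEP.
PIP = 530/70.7 + 19.0×0.8667 + 5 = 7.496 + 16.467 + 5 = 28.963 cmH2O.

29.0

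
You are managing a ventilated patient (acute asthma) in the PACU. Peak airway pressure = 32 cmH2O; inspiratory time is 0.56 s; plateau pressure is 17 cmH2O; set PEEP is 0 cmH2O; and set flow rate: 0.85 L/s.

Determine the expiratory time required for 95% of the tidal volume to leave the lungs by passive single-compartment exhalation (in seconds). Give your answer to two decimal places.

1.48

Vt = flow × Ti = 0.85 L/s × 0.56 s × 1000 mL/L = 476.0 mL.
R = (PIP − Pplat)/V̇ = (32 − 17) / 0.85 = 15.0/0.85 = 17.647 cmH2O·s/L.
C = Vt/(Pplat − PEEP) = 476.0 / (17 − 0) = 476.0/17.0 = 28.0 mL/cmH2O.
τ = R × C = 17.647 × 0.028 L/cmH2O = 0.4941 s.
t = −τ·ln(1 − 0.95) = −0.4941·ln(0.05) = 1.48 s.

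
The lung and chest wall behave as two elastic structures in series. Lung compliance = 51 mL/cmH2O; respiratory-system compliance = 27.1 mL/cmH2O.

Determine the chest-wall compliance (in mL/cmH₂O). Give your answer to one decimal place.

1/Ccw = 1/Crs − 1/CL.
1/Ccw = 1/27.1 − 1/51 = 0.01729.
Ccw = 57.837 mL/cmH2O.

57.8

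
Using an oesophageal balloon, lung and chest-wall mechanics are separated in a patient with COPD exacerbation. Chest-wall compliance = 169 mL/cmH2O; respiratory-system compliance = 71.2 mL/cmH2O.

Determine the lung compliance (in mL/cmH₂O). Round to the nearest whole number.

1/CL = 1/Crs − 1/Ccw.
1/CL = 1/71.2 − 1/169 = 0.008128.
CL = 123.03 mL/cmH2O.

123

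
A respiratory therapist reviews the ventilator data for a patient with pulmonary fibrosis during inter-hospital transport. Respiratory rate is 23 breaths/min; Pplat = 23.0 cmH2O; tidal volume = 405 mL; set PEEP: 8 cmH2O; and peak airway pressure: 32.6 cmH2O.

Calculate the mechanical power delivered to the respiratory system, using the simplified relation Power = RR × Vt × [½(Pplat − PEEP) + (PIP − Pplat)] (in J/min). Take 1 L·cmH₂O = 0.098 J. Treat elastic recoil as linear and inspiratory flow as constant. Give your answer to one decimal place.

Per-breath work = Vt × [½(Pplat−PEEP) + (PIP−Pplat)] = 0.405 × [0.5×15.0 + 9.6] = 0.405 × 17.1 = 6.926 L·cmH2O.
Power = 23 × 6.926 = 159.3 L·cmH2O/min.
× 0.098 J/(L·cmH2O) → 15.611 J/min.

15.6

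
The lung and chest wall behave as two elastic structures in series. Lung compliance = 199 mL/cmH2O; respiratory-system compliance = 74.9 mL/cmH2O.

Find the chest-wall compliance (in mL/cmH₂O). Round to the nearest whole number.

1/Ccw = 1/Crs − 1/CL.
1/Ccw = 1/74.9 − 1/199 = 0.008326.
Ccw = 120.11 mL/cmH2O.

120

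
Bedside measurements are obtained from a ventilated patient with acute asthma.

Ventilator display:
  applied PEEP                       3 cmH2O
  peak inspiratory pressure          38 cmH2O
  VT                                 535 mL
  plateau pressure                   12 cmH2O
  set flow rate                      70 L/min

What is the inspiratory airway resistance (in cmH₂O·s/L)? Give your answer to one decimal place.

22.3

Flow: 70 L/min ÷ 60 = 1.1667 L/s.
Raw = (PIP − Pplat) / flow = (38 − 12) / 1.1667 = 26.0 / 1.1667 = 22.285 cmH2O·s/L.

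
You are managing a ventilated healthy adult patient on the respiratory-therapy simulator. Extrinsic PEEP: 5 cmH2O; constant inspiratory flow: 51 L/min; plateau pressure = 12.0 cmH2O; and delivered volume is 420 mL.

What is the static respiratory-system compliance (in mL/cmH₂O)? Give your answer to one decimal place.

Cstat = Vt / (Pplat − PEEP) = 420 / (12.0 − 5) = 420 / 7.0 = 60.0 mL/cmH2O.

60.0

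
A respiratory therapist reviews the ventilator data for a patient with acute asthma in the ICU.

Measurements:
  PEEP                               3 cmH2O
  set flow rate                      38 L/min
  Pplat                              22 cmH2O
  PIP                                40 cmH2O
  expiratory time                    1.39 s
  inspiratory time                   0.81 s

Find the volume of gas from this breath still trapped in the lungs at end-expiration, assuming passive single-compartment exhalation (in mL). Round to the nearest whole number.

84

Flow: 38 L/min ÷ 60 = 0.6333 L/s.
Vt = flow × Ti = 0.6333 L/s × 0.81 s × 1000 mL/L = 512.97 mL.
R = (PIP − Pplat)/V̇ = (40 − 22) / 0.6333 = 18.0/0.6333 = 28.423 cmH2O·s/L.
C = Vt/(Pplat − PEEP) = 512.97 / (22 − 3) = 512.97/19.0 = 26.998 mL/cmH2O.
τ = R × C = 28.423 × 0.027 L/cmH2O = 0.7674 s.
Fraction remaining = e^(−Te/τ) = e^(−1.39/0.7674) = 0.1634.
Trapped volume = 512.97 × 0.1634 = 83.819 mL.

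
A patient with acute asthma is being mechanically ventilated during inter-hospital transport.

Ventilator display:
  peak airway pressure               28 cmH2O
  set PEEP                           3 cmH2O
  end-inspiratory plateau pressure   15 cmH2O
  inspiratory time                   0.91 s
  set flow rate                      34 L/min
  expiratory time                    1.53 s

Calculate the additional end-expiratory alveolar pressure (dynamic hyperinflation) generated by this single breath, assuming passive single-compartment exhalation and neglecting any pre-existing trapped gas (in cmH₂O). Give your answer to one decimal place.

2.5

Flow: 34 L/min ÷ 60 = 0.5667 L/s.
Vt = flow × Ti = 0.5667 L/s × 0.91 s × 1000 mL/L = 515.7 mL.
R = (PIP − Pplat)/V̇ = (28 − 15) / 0.5667 = 13.0/0.5667 = 22.94 cmH2O·s/L.
C = Vt/(Pplat − PEEP) = 515.7 / (15 − 3) = 515.7/12.0 = 42.975 mL/cmH2O.
τ = R × C = 22.94 × 0.04298 L/cmH2O = 0.986 s.
Fraction remaining = e^(−Te/τ) = e^(−1.53/0.986) = 0.2119; trapped volume = 515.7 × 0.2119 = 109.28 mL.
Additional alveolar pressure from trapping ≈ V_trapped / C = 109.28 / 42.975 = 2.543 cmH2O.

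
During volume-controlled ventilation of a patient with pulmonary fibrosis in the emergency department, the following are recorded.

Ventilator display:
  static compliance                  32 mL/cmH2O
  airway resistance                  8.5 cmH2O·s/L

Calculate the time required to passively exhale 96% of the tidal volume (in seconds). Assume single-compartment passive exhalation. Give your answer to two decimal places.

0.88

τ = R × C = 8.5 × 32 mL/cmH2O = 8.5 × 0.032 L/cmH2O = 0.272 s.
Exhaled fraction f = 1 − e^(−t/τ) → t = −τ·ln(1 − f) = −0.272·ln(0.04) = 0.8755 s.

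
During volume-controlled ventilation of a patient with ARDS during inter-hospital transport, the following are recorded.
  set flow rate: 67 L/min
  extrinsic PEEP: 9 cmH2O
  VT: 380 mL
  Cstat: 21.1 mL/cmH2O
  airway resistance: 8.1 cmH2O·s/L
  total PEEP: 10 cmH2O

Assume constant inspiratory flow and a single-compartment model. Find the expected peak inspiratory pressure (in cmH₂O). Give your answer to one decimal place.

Flow: 67 L/min ÷ 60 = 1.1167 L/s.
Total PEEP = 10 cmH2O (set 9 + intrinsic 1); this is the baseline alveolar pressure.
Equation of motion (constant flow): PIP = Vt/C + R·V̇ + PEEP.
PIP = 380/21.1 + 8.1×1.1167 + 10 = 18.009 + 9.045 + 10 = 37.054 cmH2O.

37.1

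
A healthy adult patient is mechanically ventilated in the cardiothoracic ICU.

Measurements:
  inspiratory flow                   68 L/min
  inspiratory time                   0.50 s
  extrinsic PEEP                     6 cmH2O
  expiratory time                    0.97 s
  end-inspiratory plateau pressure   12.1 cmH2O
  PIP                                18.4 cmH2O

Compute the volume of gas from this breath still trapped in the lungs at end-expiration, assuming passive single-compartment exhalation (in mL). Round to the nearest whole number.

87

Flow: 68 L/min ÷ 60 = 1.1333 L/s.
Vt = flow × Ti = 1.1333 L/s × 0.50 s × 1000 mL/L = 566.65 mL.
R = (PIP − Pplat)/V̇ = (18.4 − 12.1) / 1.1333 = 6.3/1.1333 = 5.559 cmH2O·s/L.
C = Vt/(Pplat − PEEP) = 566.65 / (12.1 − 6) = 566.65/6.1 = 92.893 mL/cmH2O.
τ = R × C = 5.559 × 0.09289 L/cmH2O = 0.5164 s.
Fraction remaining = e^(−Te/τ) = e^(−0.97/0.5164) = 0.1528.
Trapped volume = 566.65 × 0.1528 = 86.584 mL.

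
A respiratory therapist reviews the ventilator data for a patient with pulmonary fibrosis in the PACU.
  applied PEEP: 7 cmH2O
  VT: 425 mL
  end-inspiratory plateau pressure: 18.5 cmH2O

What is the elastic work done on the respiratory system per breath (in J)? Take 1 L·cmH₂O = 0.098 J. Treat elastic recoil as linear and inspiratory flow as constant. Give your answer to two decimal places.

0.24

Elastic work ≈ ½ × (Pplat − PEEP) × Vt = 0.5 × (18.5 − 7) × 0.425 L = 0.5 × 11.5 × 0.425 = 2.444 L·cmH2O.
× 0.098 J/(L·cmH2O) → 0.2395 J.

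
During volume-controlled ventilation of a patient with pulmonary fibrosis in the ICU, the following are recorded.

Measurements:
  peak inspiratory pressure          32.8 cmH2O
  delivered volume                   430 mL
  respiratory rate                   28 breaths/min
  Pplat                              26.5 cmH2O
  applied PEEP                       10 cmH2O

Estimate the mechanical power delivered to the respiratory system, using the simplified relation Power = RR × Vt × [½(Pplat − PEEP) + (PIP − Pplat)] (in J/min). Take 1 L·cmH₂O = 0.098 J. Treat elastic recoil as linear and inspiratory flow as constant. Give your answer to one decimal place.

17.2

Per-breath work = Vt × [½(Pplat−PEEP) + (PIP−Pplat)] = 0.430 × [0.5×16.5 + 6.3] = 0.430 × 14.55 = 6.257 L·cmH2O.
Power = 28 × 6.257 = 175.2 L·cmH2O/min.
× 0.098 J/(L·cmH2O) → 17.17 J/min.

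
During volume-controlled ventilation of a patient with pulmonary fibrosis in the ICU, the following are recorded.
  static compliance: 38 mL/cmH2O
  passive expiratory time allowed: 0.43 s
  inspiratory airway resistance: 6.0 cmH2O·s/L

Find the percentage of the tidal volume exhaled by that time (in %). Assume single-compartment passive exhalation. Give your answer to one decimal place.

84.8

τ = R × C = 6.0 × 38 mL/cmH2O = 6.0 × 0.038 L/cmH2O = 0.228 s.
Passive exhalation: V(t)/V₀ = e^(−t/τ) = e^(−0.43/0.228) = 0.1517.
Fraction exhaled = 1 − 0.1517 = 0.8483 → 84.83%.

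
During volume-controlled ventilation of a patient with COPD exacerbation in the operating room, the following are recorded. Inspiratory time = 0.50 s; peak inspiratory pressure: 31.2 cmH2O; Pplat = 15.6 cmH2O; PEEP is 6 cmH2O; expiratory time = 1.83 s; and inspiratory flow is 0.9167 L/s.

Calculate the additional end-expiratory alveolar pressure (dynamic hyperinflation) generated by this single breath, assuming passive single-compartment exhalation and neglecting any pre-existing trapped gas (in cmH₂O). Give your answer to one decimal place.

1.0

Vt = flow × Ti = 0.9167 L/s × 0.50 s × 1000 mL/L = 458.35 mL.
R = (PIP − Pplat)/V̇ = (31.2 − 15.6) / 0.9167 = 15.6/0.9167 = 17.018 cmH2O·s/L.
C = Vt/(Pplat − PEEP) = 458.35 / (15.6 − 6) = 458.35/9.6 = 47.745 mL/cmH2O.
τ = R × C = 17.018 × 0.04775 L/cmH2O = 0.8126 s.
Fraction remaining = e^(−Te/τ) = e^(−1.83/0.8126) = 0.1052; trapped volume = 458.35 × 0.1052 = 48.218 mL.
Additional alveolar pressure from trapping ≈ V_trapped / C = 48.218 / 47.745 = 1.01 cmH2O.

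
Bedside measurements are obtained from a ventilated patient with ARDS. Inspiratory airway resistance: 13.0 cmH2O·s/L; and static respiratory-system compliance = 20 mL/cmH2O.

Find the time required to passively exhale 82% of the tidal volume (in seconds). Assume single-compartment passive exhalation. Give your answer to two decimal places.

τ = R × C = 13.0 × 20 mL/cmH2O = 13.0 × 0.020 L/cmH2O = 0.26 s.
Exhaled fraction f = 1 − e^(−t/τ) → t = −τ·ln(1 − f) = −0.26·ln(0.18) = 0.4458 s.

0.45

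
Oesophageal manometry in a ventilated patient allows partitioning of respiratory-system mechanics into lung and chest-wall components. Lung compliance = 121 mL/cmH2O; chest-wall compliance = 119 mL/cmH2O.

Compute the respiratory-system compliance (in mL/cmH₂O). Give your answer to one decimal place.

60.0

Lung and chest wall are elastances in series: 1/Crs = 1/CL + 1/Ccw.
1/Crs = 1/121 + 1/119 = 0.01667.
Crs = 59.988 mL/cmH2O.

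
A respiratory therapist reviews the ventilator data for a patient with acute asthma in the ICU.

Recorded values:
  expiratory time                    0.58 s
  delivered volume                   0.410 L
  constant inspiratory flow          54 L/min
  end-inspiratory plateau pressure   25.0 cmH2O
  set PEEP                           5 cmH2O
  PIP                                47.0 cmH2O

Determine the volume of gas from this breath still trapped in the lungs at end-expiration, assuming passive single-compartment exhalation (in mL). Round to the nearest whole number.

129

Flow: 54 L/min ÷ 60 = 0.9 L/s.
R = (PIP − Pplat)/V̇ = (47.0 − 25.0) / 0.9 = 22.0/0.9 = 24.444 cmH2O·s/L.
C = Vt/(Pplat − PEEP) = 410.0 / (25.0 − 5) = 410.0/20.0 = 20.5 mL/cmH2O.
τ = R × C = 24.444 × 0.0205 L/cmH2O = 0.5011 s.
Fraction remaining = e^(−Te/τ) = e^(−0.58/0.5011) = 0.3143.
Trapped volume = 410.0 × 0.3143 = 128.86 mL.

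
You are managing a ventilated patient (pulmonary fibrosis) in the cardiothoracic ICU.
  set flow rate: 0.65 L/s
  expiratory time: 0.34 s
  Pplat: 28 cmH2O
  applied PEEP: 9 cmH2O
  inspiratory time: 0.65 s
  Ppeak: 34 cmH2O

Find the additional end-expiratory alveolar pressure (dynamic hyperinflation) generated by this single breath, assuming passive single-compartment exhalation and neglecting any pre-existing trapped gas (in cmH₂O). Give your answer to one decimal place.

Vt = flow × Ti = 0.65 L/s × 0.65 s × 1000 mL/L = 422.5 mL.
R = (PIP − Pplat)/V̇ = (34 − 28) / 0.65 = 6.0/0.65 = 9.231 cmH2O·s/L.
C = Vt/(Pplat − PEEP) = 422.5 / (28 − 9) = 422.5/19.0 = 22.237 mL/cmH2O.
τ = R × C = 9.231 × 0.02224 L/cmH2O = 0.2053 s.
Fraction remaining = e^(−Te/τ) = e^(−0.34/0.2053) = 0.1909; trapped volume = 422.5 × 0.1909 = 80.655 mL.
Additional alveolar pressure from trapping ≈ V_trapped / C = 80.655 / 22.237 = 3.627 cmH2O.

3.6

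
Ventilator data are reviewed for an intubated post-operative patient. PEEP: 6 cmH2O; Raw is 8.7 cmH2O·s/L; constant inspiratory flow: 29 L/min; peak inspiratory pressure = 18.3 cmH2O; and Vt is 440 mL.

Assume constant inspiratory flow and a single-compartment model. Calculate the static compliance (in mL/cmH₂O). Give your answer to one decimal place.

54.4

Flow: 29 L/min ÷ 60 = 0.4833 L/s.
Equation of motion (constant flow): PIP = Vt/C + R·V̇ + PEEP.
Vt/C = PIP − R·V̇ − PEEP = 18.3 − 8.7×0.4833 − 6 = 18.3 − 4.205 − 6 = 8.095 cmH2O.
C = Vt / 8.095 = 440 / 8.095 = 54.355 mL/cmH2O.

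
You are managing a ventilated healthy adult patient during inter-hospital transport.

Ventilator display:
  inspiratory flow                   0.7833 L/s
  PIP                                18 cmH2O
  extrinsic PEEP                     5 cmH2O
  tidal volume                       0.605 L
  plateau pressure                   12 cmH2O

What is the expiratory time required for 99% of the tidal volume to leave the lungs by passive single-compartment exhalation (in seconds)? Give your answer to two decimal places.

R = (PIP − Pplat)/V̇ = (18 − 12) / 0.7833 = 6.0/0.7833 = 7.66 cmH2O·s/L.
C = Vt/(Pplat − PEEP) = 605.0 / (12 − 5) = 605.0/7.0 = 86.429 mL/cmH2O.
τ = R × C = 7.66 × 0.08643 L/cmH2O = 0.6621 s.
t = −τ·ln(1 − 0.99) = −0.6621·ln(0.01) = 3.049 s.

3.05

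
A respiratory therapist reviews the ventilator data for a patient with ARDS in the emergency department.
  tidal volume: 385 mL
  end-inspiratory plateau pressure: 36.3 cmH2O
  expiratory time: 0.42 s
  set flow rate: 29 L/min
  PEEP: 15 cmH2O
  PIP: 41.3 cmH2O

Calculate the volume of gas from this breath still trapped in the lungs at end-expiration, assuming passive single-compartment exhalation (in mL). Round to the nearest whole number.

Flow: 29 L/min ÷ 60 = 0.4833 L/s.
R = (PIP − Pplat)/V̇ = (41.3 − 36.3) / 0.4833 = 5.0/0.4833 = 10.346 cmH2O·s/L.
C = Vt/(Pplat − PEEP) = 385.0 / (36.3 − 15) = 385.0/21.3 = 18.075 mL/cmH2O.
τ = R × C = 10.346 × 0.01808 L/cmH2O = 0.1871 s.
Fraction remaining = e^(−Te/τ) = e^(−0.42/0.1871) = 0.1059.
Trapped volume = 385.0 × 0.1059 = 40.772 mL.

41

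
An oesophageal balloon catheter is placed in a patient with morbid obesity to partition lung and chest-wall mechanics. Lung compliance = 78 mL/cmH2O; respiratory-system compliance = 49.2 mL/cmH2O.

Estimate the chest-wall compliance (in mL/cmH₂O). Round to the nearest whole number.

133

1/Ccw = 1/Crs − 1/CL.
1/Ccw = 1/49.2 − 1/78 = 0.007505.
Ccw = 133.24 mL/cmH2O.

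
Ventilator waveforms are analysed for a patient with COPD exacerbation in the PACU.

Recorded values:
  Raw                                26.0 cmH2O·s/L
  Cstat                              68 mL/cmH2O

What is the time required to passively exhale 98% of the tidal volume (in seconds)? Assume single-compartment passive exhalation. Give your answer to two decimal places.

6.92

τ = R × C = 26.0 × 68 mL/cmH2O = 26.0 × 0.068 L/cmH2O = 1.768 s.
Exhaled fraction f = 1 − e^(−t/τ) → t = −τ·ln(1 − f) = −1.768·ln(0.02) = 6.916 s.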